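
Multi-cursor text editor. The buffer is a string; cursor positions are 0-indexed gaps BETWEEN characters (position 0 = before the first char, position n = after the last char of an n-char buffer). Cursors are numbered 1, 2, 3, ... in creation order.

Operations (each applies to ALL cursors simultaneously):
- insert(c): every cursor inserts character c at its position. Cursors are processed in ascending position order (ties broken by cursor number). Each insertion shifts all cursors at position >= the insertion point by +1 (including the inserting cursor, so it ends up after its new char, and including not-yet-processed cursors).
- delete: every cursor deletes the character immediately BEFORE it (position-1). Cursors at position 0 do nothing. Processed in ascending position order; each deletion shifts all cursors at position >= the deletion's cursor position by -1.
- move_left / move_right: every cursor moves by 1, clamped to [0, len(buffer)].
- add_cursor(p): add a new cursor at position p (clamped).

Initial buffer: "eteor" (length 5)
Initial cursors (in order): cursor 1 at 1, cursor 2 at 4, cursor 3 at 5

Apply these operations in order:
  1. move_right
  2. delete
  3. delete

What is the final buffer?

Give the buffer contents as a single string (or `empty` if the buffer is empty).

After op 1 (move_right): buffer="eteor" (len 5), cursors c1@2 c2@5 c3@5, authorship .....
After op 2 (delete): buffer="ee" (len 2), cursors c1@1 c2@2 c3@2, authorship ..
After op 3 (delete): buffer="" (len 0), cursors c1@0 c2@0 c3@0, authorship 

Answer: empty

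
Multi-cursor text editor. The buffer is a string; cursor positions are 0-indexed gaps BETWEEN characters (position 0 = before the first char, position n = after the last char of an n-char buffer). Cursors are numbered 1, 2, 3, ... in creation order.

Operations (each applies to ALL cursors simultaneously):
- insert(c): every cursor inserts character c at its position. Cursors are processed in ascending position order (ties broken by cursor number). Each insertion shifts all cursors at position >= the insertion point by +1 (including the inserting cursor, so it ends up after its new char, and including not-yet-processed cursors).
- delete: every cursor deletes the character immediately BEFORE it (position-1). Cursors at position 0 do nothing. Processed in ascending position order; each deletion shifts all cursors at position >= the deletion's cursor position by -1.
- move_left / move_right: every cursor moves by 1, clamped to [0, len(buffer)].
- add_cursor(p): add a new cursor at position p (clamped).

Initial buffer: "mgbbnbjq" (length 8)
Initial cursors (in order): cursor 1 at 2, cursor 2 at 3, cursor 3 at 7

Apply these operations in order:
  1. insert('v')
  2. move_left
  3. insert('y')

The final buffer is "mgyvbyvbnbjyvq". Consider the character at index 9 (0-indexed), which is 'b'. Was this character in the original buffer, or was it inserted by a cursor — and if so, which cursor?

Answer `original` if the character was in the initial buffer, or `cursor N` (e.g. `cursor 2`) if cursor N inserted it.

Answer: original

Derivation:
After op 1 (insert('v')): buffer="mgvbvbnbjvq" (len 11), cursors c1@3 c2@5 c3@10, authorship ..1.2....3.
After op 2 (move_left): buffer="mgvbvbnbjvq" (len 11), cursors c1@2 c2@4 c3@9, authorship ..1.2....3.
After op 3 (insert('y')): buffer="mgyvbyvbnbjyvq" (len 14), cursors c1@3 c2@6 c3@12, authorship ..11.22....33.
Authorship (.=original, N=cursor N): . . 1 1 . 2 2 . . . . 3 3 .
Index 9: author = original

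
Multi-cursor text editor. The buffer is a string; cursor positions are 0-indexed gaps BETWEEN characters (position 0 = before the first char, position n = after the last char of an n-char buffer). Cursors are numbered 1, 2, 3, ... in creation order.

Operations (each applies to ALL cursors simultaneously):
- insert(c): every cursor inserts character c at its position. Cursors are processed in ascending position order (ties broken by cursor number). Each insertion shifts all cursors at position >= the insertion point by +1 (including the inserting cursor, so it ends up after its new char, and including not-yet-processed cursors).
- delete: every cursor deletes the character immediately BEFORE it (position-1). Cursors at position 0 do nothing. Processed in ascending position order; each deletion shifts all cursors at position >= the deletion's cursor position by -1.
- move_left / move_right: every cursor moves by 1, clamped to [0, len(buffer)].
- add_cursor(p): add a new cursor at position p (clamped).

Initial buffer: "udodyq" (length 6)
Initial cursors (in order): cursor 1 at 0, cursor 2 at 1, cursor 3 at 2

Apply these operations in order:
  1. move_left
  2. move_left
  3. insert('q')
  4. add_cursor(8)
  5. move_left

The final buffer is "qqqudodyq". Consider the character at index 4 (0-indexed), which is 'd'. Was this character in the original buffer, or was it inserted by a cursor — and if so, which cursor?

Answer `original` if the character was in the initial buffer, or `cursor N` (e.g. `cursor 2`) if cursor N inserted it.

After op 1 (move_left): buffer="udodyq" (len 6), cursors c1@0 c2@0 c3@1, authorship ......
After op 2 (move_left): buffer="udodyq" (len 6), cursors c1@0 c2@0 c3@0, authorship ......
After op 3 (insert('q')): buffer="qqqudodyq" (len 9), cursors c1@3 c2@3 c3@3, authorship 123......
After op 4 (add_cursor(8)): buffer="qqqudodyq" (len 9), cursors c1@3 c2@3 c3@3 c4@8, authorship 123......
After op 5 (move_left): buffer="qqqudodyq" (len 9), cursors c1@2 c2@2 c3@2 c4@7, authorship 123......
Authorship (.=original, N=cursor N): 1 2 3 . . . . . .
Index 4: author = original

Answer: original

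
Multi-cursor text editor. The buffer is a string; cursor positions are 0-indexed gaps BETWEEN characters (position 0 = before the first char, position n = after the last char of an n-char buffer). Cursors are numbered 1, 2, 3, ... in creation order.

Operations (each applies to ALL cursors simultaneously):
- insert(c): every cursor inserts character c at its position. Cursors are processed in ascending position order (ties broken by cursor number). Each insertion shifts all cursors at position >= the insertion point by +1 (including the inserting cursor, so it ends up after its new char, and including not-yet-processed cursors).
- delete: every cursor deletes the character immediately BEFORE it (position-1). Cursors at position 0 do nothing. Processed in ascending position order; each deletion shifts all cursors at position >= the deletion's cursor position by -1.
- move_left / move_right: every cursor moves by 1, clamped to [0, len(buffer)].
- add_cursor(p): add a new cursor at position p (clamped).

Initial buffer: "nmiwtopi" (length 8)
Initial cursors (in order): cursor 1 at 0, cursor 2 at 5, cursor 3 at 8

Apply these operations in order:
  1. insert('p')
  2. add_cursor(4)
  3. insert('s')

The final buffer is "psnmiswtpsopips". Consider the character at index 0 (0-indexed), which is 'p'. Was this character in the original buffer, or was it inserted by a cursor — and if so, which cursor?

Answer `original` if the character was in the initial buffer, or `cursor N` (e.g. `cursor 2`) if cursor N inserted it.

After op 1 (insert('p')): buffer="pnmiwtpopip" (len 11), cursors c1@1 c2@7 c3@11, authorship 1.....2...3
After op 2 (add_cursor(4)): buffer="pnmiwtpopip" (len 11), cursors c1@1 c4@4 c2@7 c3@11, authorship 1.....2...3
After op 3 (insert('s')): buffer="psnmiswtpsopips" (len 15), cursors c1@2 c4@6 c2@10 c3@15, authorship 11...4..22...33
Authorship (.=original, N=cursor N): 1 1 . . . 4 . . 2 2 . . . 3 3
Index 0: author = 1

Answer: cursor 1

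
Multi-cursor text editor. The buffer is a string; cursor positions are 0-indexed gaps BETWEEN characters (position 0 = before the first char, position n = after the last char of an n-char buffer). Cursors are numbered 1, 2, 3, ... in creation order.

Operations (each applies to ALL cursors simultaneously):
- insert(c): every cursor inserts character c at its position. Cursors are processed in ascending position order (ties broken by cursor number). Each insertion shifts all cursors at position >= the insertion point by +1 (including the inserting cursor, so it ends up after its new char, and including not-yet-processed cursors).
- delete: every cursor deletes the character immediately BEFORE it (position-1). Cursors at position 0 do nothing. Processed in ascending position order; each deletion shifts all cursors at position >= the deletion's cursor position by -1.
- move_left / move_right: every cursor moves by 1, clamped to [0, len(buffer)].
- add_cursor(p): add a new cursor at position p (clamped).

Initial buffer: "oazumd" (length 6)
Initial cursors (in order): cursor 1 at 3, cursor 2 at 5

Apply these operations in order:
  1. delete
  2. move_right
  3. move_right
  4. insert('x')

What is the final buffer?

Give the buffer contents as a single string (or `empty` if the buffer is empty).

After op 1 (delete): buffer="oaud" (len 4), cursors c1@2 c2@3, authorship ....
After op 2 (move_right): buffer="oaud" (len 4), cursors c1@3 c2@4, authorship ....
After op 3 (move_right): buffer="oaud" (len 4), cursors c1@4 c2@4, authorship ....
After op 4 (insert('x')): buffer="oaudxx" (len 6), cursors c1@6 c2@6, authorship ....12

Answer: oaudxx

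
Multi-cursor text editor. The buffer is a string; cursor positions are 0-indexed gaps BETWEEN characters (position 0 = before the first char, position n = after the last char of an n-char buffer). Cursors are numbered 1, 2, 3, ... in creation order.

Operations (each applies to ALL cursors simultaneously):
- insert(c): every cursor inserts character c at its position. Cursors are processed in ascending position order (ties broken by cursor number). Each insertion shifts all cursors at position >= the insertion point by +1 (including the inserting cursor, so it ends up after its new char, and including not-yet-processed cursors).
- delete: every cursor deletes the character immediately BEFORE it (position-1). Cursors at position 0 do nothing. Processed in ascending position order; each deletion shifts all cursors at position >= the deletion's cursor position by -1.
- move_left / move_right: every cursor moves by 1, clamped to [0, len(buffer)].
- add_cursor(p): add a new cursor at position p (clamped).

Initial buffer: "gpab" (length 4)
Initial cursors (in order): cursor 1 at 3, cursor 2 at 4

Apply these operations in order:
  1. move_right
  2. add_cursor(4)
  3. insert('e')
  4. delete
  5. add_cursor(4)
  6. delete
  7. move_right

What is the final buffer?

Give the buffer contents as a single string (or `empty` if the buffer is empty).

After op 1 (move_right): buffer="gpab" (len 4), cursors c1@4 c2@4, authorship ....
After op 2 (add_cursor(4)): buffer="gpab" (len 4), cursors c1@4 c2@4 c3@4, authorship ....
After op 3 (insert('e')): buffer="gpabeee" (len 7), cursors c1@7 c2@7 c3@7, authorship ....123
After op 4 (delete): buffer="gpab" (len 4), cursors c1@4 c2@4 c3@4, authorship ....
After op 5 (add_cursor(4)): buffer="gpab" (len 4), cursors c1@4 c2@4 c3@4 c4@4, authorship ....
After op 6 (delete): buffer="" (len 0), cursors c1@0 c2@0 c3@0 c4@0, authorship 
After op 7 (move_right): buffer="" (len 0), cursors c1@0 c2@0 c3@0 c4@0, authorship 

Answer: empty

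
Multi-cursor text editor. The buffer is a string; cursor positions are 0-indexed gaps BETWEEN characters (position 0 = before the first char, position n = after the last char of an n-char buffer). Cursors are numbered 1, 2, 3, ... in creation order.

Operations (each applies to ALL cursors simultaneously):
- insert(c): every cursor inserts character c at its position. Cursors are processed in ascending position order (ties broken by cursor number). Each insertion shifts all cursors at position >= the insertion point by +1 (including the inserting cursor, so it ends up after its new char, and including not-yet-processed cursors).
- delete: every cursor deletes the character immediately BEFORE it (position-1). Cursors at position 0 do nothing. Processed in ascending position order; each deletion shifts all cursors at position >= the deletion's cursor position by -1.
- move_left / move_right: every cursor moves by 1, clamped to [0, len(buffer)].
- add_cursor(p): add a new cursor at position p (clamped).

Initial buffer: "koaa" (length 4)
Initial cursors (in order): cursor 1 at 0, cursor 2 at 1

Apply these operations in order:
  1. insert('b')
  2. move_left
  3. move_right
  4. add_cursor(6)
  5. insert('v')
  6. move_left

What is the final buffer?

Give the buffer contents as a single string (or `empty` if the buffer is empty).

After op 1 (insert('b')): buffer="bkboaa" (len 6), cursors c1@1 c2@3, authorship 1.2...
After op 2 (move_left): buffer="bkboaa" (len 6), cursors c1@0 c2@2, authorship 1.2...
After op 3 (move_right): buffer="bkboaa" (len 6), cursors c1@1 c2@3, authorship 1.2...
After op 4 (add_cursor(6)): buffer="bkboaa" (len 6), cursors c1@1 c2@3 c3@6, authorship 1.2...
After op 5 (insert('v')): buffer="bvkbvoaav" (len 9), cursors c1@2 c2@5 c3@9, authorship 11.22...3
After op 6 (move_left): buffer="bvkbvoaav" (len 9), cursors c1@1 c2@4 c3@8, authorship 11.22...3

Answer: bvkbvoaav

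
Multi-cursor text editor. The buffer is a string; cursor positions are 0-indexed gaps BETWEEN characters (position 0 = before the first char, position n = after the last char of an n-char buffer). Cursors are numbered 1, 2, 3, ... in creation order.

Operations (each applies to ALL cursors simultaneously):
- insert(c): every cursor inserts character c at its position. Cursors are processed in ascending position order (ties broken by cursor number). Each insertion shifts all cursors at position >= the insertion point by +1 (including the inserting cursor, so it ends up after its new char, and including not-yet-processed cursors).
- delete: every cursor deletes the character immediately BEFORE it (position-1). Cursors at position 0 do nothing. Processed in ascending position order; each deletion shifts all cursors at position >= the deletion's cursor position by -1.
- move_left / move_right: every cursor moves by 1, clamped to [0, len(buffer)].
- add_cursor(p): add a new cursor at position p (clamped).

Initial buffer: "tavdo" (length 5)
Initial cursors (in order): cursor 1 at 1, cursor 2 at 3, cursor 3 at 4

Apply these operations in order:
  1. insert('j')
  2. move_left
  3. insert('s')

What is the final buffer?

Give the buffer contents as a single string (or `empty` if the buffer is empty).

After op 1 (insert('j')): buffer="tjavjdjo" (len 8), cursors c1@2 c2@5 c3@7, authorship .1..2.3.
After op 2 (move_left): buffer="tjavjdjo" (len 8), cursors c1@1 c2@4 c3@6, authorship .1..2.3.
After op 3 (insert('s')): buffer="tsjavsjdsjo" (len 11), cursors c1@2 c2@6 c3@9, authorship .11..22.33.

Answer: tsjavsjdsjo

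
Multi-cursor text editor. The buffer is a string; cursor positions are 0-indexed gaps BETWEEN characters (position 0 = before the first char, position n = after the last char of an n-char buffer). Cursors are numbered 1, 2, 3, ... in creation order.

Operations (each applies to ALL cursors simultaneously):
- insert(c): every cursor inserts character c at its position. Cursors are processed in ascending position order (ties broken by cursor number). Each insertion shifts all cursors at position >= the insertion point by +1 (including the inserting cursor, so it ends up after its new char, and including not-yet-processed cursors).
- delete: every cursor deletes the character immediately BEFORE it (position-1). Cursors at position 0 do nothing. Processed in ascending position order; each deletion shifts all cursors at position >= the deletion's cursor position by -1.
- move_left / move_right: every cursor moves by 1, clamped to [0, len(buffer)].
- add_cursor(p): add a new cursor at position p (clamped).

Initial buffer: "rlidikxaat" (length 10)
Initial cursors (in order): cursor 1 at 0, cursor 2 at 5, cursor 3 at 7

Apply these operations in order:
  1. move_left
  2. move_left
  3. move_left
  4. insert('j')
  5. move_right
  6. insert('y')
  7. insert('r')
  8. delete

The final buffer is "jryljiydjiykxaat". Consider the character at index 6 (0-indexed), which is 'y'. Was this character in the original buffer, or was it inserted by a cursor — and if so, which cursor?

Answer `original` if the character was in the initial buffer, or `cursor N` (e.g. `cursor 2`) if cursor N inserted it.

Answer: cursor 2

Derivation:
After op 1 (move_left): buffer="rlidikxaat" (len 10), cursors c1@0 c2@4 c3@6, authorship ..........
After op 2 (move_left): buffer="rlidikxaat" (len 10), cursors c1@0 c2@3 c3@5, authorship ..........
After op 3 (move_left): buffer="rlidikxaat" (len 10), cursors c1@0 c2@2 c3@4, authorship ..........
After op 4 (insert('j')): buffer="jrljidjikxaat" (len 13), cursors c1@1 c2@4 c3@7, authorship 1..2..3......
After op 5 (move_right): buffer="jrljidjikxaat" (len 13), cursors c1@2 c2@5 c3@8, authorship 1..2..3......
After op 6 (insert('y')): buffer="jryljiydjiykxaat" (len 16), cursors c1@3 c2@7 c3@11, authorship 1.1.2.2.3.3.....
After op 7 (insert('r')): buffer="jryrljiyrdjiyrkxaat" (len 19), cursors c1@4 c2@9 c3@14, authorship 1.11.2.22.3.33.....
After op 8 (delete): buffer="jryljiydjiykxaat" (len 16), cursors c1@3 c2@7 c3@11, authorship 1.1.2.2.3.3.....
Authorship (.=original, N=cursor N): 1 . 1 . 2 . 2 . 3 . 3 . . . . .
Index 6: author = 2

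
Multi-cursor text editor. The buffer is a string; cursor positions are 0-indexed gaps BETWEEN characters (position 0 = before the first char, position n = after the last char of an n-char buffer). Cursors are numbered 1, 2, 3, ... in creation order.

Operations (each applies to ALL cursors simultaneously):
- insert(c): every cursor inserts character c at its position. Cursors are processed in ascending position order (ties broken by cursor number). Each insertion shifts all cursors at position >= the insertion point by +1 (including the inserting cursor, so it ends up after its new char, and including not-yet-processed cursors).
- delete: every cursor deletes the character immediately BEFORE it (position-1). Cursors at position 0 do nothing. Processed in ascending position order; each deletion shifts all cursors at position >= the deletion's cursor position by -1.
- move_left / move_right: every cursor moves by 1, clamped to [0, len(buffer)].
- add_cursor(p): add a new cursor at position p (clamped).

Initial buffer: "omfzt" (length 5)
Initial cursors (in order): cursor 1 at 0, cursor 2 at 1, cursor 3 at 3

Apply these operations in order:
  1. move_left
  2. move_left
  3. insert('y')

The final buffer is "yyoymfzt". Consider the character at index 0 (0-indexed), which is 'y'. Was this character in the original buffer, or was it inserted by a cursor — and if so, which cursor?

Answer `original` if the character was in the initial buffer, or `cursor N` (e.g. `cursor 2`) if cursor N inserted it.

After op 1 (move_left): buffer="omfzt" (len 5), cursors c1@0 c2@0 c3@2, authorship .....
After op 2 (move_left): buffer="omfzt" (len 5), cursors c1@0 c2@0 c3@1, authorship .....
After op 3 (insert('y')): buffer="yyoymfzt" (len 8), cursors c1@2 c2@2 c3@4, authorship 12.3....
Authorship (.=original, N=cursor N): 1 2 . 3 . . . .
Index 0: author = 1

Answer: cursor 1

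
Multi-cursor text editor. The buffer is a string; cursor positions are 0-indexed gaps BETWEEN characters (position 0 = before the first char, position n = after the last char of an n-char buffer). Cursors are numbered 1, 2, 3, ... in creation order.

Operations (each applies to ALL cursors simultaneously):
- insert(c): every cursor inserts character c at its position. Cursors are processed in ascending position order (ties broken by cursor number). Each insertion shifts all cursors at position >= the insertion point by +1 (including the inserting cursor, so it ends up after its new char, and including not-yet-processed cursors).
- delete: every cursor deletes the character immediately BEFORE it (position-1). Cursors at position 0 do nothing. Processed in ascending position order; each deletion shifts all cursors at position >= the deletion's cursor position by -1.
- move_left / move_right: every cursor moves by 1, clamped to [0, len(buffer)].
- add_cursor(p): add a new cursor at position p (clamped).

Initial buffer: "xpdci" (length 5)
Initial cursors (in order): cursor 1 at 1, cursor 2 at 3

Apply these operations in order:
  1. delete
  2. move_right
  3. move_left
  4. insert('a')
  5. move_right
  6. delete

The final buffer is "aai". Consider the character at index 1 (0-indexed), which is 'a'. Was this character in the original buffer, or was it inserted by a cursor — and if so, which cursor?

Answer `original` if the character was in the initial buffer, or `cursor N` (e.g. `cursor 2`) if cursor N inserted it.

Answer: cursor 2

Derivation:
After op 1 (delete): buffer="pci" (len 3), cursors c1@0 c2@1, authorship ...
After op 2 (move_right): buffer="pci" (len 3), cursors c1@1 c2@2, authorship ...
After op 3 (move_left): buffer="pci" (len 3), cursors c1@0 c2@1, authorship ...
After op 4 (insert('a')): buffer="apaci" (len 5), cursors c1@1 c2@3, authorship 1.2..
After op 5 (move_right): buffer="apaci" (len 5), cursors c1@2 c2@4, authorship 1.2..
After op 6 (delete): buffer="aai" (len 3), cursors c1@1 c2@2, authorship 12.
Authorship (.=original, N=cursor N): 1 2 .
Index 1: author = 2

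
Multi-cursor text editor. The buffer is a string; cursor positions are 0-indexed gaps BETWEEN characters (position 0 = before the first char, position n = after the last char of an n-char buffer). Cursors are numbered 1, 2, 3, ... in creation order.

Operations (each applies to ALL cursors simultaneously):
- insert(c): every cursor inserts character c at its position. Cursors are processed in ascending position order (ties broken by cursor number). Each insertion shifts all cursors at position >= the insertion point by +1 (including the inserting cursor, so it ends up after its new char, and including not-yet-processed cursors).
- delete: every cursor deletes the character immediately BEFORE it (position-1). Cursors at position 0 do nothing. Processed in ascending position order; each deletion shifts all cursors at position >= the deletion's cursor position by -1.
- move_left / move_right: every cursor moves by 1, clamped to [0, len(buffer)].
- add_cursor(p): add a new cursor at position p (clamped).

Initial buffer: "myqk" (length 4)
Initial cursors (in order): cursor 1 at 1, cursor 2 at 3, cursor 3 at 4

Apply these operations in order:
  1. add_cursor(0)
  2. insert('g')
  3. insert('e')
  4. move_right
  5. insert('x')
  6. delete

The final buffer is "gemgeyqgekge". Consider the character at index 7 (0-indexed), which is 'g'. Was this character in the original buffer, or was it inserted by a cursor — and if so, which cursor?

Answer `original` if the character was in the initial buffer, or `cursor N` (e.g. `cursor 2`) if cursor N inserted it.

After op 1 (add_cursor(0)): buffer="myqk" (len 4), cursors c4@0 c1@1 c2@3 c3@4, authorship ....
After op 2 (insert('g')): buffer="gmgyqgkg" (len 8), cursors c4@1 c1@3 c2@6 c3@8, authorship 4.1..2.3
After op 3 (insert('e')): buffer="gemgeyqgekge" (len 12), cursors c4@2 c1@5 c2@9 c3@12, authorship 44.11..22.33
After op 4 (move_right): buffer="gemgeyqgekge" (len 12), cursors c4@3 c1@6 c2@10 c3@12, authorship 44.11..22.33
After op 5 (insert('x')): buffer="gemxgeyxqgekxgex" (len 16), cursors c4@4 c1@8 c2@13 c3@16, authorship 44.411.1.22.2333
After op 6 (delete): buffer="gemgeyqgekge" (len 12), cursors c4@3 c1@6 c2@10 c3@12, authorship 44.11..22.33
Authorship (.=original, N=cursor N): 4 4 . 1 1 . . 2 2 . 3 3
Index 7: author = 2

Answer: cursor 2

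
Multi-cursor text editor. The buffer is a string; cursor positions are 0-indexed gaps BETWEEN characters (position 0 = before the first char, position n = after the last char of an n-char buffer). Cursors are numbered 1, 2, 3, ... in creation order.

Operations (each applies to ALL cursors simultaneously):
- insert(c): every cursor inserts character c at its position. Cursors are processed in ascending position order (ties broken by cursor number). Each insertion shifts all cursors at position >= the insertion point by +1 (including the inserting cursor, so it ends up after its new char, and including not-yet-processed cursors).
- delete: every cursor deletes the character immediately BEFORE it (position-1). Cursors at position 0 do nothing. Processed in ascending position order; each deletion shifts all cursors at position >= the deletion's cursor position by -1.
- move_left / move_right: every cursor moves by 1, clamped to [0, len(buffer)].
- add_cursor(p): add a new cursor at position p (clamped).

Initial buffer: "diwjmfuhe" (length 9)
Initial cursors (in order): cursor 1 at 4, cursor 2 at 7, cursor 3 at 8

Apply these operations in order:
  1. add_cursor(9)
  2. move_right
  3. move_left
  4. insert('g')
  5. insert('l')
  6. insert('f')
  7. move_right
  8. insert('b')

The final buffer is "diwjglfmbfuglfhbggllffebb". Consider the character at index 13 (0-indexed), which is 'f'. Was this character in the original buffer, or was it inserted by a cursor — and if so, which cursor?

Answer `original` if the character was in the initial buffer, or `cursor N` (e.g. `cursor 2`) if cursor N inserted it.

Answer: cursor 2

Derivation:
After op 1 (add_cursor(9)): buffer="diwjmfuhe" (len 9), cursors c1@4 c2@7 c3@8 c4@9, authorship .........
After op 2 (move_right): buffer="diwjmfuhe" (len 9), cursors c1@5 c2@8 c3@9 c4@9, authorship .........
After op 3 (move_left): buffer="diwjmfuhe" (len 9), cursors c1@4 c2@7 c3@8 c4@8, authorship .........
After op 4 (insert('g')): buffer="diwjgmfughgge" (len 13), cursors c1@5 c2@9 c3@12 c4@12, authorship ....1...2.34.
After op 5 (insert('l')): buffer="diwjglmfuglhgglle" (len 17), cursors c1@6 c2@11 c3@16 c4@16, authorship ....11...22.3434.
After op 6 (insert('f')): buffer="diwjglfmfuglfhggllffe" (len 21), cursors c1@7 c2@13 c3@20 c4@20, authorship ....111...222.343434.
After op 7 (move_right): buffer="diwjglfmfuglfhggllffe" (len 21), cursors c1@8 c2@14 c3@21 c4@21, authorship ....111...222.343434.
After op 8 (insert('b')): buffer="diwjglfmbfuglfhbggllffebb" (len 25), cursors c1@9 c2@16 c3@25 c4@25, authorship ....111.1..222.2343434.34
Authorship (.=original, N=cursor N): . . . . 1 1 1 . 1 . . 2 2 2 . 2 3 4 3 4 3 4 . 3 4
Index 13: author = 2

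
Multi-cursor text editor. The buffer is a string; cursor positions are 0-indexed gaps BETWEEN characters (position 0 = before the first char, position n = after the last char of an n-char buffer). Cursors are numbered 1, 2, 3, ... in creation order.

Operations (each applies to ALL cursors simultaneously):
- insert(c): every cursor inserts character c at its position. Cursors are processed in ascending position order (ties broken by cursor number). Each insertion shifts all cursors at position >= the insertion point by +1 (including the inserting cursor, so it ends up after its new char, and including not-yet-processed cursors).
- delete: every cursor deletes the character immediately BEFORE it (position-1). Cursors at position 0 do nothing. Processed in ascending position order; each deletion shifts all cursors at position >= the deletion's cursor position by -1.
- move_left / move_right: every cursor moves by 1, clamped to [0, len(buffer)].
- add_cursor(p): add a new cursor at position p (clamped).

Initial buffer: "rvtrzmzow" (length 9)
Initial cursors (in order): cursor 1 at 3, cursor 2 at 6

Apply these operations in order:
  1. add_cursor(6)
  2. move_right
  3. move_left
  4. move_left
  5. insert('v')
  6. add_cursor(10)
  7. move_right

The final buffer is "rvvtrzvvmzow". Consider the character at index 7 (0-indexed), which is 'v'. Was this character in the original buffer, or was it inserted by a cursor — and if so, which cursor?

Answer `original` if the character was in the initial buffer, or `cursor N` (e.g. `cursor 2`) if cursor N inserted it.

Answer: cursor 3

Derivation:
After op 1 (add_cursor(6)): buffer="rvtrzmzow" (len 9), cursors c1@3 c2@6 c3@6, authorship .........
After op 2 (move_right): buffer="rvtrzmzow" (len 9), cursors c1@4 c2@7 c3@7, authorship .........
After op 3 (move_left): buffer="rvtrzmzow" (len 9), cursors c1@3 c2@6 c3@6, authorship .........
After op 4 (move_left): buffer="rvtrzmzow" (len 9), cursors c1@2 c2@5 c3@5, authorship .........
After op 5 (insert('v')): buffer="rvvtrzvvmzow" (len 12), cursors c1@3 c2@8 c3@8, authorship ..1...23....
After op 6 (add_cursor(10)): buffer="rvvtrzvvmzow" (len 12), cursors c1@3 c2@8 c3@8 c4@10, authorship ..1...23....
After op 7 (move_right): buffer="rvvtrzvvmzow" (len 12), cursors c1@4 c2@9 c3@9 c4@11, authorship ..1...23....
Authorship (.=original, N=cursor N): . . 1 . . . 2 3 . . . .
Index 7: author = 3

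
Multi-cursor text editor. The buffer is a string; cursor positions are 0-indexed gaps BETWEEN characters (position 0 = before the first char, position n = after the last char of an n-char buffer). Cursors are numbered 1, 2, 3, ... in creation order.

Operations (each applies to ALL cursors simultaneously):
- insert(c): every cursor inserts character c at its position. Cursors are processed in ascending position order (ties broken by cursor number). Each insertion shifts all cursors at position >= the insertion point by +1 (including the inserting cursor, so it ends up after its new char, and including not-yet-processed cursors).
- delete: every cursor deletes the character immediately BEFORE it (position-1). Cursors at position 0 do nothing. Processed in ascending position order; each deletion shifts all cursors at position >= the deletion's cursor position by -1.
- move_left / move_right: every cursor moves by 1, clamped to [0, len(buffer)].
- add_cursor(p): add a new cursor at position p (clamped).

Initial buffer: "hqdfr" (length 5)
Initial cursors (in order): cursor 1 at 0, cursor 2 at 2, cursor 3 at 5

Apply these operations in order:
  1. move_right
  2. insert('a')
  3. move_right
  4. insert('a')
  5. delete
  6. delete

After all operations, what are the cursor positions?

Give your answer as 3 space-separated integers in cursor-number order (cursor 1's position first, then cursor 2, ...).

Answer: 2 4 5

Derivation:
After op 1 (move_right): buffer="hqdfr" (len 5), cursors c1@1 c2@3 c3@5, authorship .....
After op 2 (insert('a')): buffer="haqdafra" (len 8), cursors c1@2 c2@5 c3@8, authorship .1..2..3
After op 3 (move_right): buffer="haqdafra" (len 8), cursors c1@3 c2@6 c3@8, authorship .1..2..3
After op 4 (insert('a')): buffer="haqadafaraa" (len 11), cursors c1@4 c2@8 c3@11, authorship .1.1.2.2.33
After op 5 (delete): buffer="haqdafra" (len 8), cursors c1@3 c2@6 c3@8, authorship .1..2..3
After op 6 (delete): buffer="hadar" (len 5), cursors c1@2 c2@4 c3@5, authorship .1.2.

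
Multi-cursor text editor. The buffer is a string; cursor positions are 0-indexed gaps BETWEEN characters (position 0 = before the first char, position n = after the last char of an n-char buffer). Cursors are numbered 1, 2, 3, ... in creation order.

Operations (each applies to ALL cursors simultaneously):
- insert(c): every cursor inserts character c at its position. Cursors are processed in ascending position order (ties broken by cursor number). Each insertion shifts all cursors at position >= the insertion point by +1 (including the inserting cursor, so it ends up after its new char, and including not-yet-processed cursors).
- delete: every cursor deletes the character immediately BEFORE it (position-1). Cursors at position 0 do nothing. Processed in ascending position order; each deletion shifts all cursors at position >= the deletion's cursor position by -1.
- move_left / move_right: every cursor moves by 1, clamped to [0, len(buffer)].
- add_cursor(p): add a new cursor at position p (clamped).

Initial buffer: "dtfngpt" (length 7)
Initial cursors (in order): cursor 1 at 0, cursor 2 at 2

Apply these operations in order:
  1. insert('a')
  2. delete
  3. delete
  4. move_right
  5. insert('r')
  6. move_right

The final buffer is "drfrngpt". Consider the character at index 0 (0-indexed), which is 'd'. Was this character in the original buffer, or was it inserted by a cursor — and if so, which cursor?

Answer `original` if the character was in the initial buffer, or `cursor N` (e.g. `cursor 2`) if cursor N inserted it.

After op 1 (insert('a')): buffer="adtafngpt" (len 9), cursors c1@1 c2@4, authorship 1..2.....
After op 2 (delete): buffer="dtfngpt" (len 7), cursors c1@0 c2@2, authorship .......
After op 3 (delete): buffer="dfngpt" (len 6), cursors c1@0 c2@1, authorship ......
After op 4 (move_right): buffer="dfngpt" (len 6), cursors c1@1 c2@2, authorship ......
After op 5 (insert('r')): buffer="drfrngpt" (len 8), cursors c1@2 c2@4, authorship .1.2....
After op 6 (move_right): buffer="drfrngpt" (len 8), cursors c1@3 c2@5, authorship .1.2....
Authorship (.=original, N=cursor N): . 1 . 2 . . . .
Index 0: author = original

Answer: original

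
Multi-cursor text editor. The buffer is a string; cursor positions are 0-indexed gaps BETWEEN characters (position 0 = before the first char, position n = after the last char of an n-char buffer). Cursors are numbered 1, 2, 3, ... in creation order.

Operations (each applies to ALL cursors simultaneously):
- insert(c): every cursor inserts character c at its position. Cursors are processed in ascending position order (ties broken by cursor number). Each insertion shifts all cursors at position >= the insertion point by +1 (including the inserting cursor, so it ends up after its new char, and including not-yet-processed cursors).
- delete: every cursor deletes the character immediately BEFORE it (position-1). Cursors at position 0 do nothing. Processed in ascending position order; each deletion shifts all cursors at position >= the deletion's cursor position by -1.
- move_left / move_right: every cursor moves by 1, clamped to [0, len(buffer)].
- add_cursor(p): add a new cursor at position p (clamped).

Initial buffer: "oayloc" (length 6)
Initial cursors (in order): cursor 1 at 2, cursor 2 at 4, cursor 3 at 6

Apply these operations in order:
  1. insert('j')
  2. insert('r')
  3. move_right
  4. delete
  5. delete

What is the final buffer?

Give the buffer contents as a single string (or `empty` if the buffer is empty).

After op 1 (insert('j')): buffer="oajyljocj" (len 9), cursors c1@3 c2@6 c3@9, authorship ..1..2..3
After op 2 (insert('r')): buffer="oajryljrocjr" (len 12), cursors c1@4 c2@8 c3@12, authorship ..11..22..33
After op 3 (move_right): buffer="oajryljrocjr" (len 12), cursors c1@5 c2@9 c3@12, authorship ..11..22..33
After op 4 (delete): buffer="oajrljrcj" (len 9), cursors c1@4 c2@7 c3@9, authorship ..11.22.3
After op 5 (delete): buffer="oajljc" (len 6), cursors c1@3 c2@5 c3@6, authorship ..1.2.

Answer: oajljc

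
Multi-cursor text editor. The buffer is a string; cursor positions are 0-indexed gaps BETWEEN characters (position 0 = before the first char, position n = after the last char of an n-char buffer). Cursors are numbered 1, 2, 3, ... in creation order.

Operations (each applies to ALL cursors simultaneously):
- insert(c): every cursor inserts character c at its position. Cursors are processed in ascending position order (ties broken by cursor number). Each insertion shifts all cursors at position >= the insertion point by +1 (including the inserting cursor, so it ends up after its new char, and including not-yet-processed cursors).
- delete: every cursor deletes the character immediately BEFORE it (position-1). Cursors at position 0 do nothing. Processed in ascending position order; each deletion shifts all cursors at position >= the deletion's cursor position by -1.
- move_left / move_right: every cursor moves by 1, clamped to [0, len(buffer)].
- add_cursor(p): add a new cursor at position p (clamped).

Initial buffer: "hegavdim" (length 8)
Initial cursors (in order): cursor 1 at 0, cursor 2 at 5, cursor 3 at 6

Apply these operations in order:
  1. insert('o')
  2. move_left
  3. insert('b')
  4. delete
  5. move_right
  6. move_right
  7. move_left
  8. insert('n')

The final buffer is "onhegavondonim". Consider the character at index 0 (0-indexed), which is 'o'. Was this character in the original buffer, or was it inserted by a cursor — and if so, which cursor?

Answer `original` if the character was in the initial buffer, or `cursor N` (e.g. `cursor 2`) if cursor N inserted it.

Answer: cursor 1

Derivation:
After op 1 (insert('o')): buffer="ohegavodoim" (len 11), cursors c1@1 c2@7 c3@9, authorship 1.....2.3..
After op 2 (move_left): buffer="ohegavodoim" (len 11), cursors c1@0 c2@6 c3@8, authorship 1.....2.3..
After op 3 (insert('b')): buffer="bohegavbodboim" (len 14), cursors c1@1 c2@8 c3@11, authorship 11.....22.33..
After op 4 (delete): buffer="ohegavodoim" (len 11), cursors c1@0 c2@6 c3@8, authorship 1.....2.3..
After op 5 (move_right): buffer="ohegavodoim" (len 11), cursors c1@1 c2@7 c3@9, authorship 1.....2.3..
After op 6 (move_right): buffer="ohegavodoim" (len 11), cursors c1@2 c2@8 c3@10, authorship 1.....2.3..
After op 7 (move_left): buffer="ohegavodoim" (len 11), cursors c1@1 c2@7 c3@9, authorship 1.....2.3..
After op 8 (insert('n')): buffer="onhegavondonim" (len 14), cursors c1@2 c2@9 c3@12, authorship 11.....22.33..
Authorship (.=original, N=cursor N): 1 1 . . . . . 2 2 . 3 3 . .
Index 0: author = 1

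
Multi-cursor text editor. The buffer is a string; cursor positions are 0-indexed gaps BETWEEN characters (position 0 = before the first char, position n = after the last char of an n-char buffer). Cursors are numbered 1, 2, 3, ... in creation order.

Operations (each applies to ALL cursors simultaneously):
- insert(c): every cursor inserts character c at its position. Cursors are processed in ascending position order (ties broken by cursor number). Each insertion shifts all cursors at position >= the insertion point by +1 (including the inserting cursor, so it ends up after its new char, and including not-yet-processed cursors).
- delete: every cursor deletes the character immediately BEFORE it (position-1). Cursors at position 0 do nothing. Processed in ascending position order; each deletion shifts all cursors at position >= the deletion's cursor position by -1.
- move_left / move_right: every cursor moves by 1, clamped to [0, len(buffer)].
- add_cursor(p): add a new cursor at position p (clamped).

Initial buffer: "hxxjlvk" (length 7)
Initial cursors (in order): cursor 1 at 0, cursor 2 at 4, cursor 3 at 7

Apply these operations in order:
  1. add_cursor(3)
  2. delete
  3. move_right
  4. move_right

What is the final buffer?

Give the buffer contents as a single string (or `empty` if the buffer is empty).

Answer: hxlv

Derivation:
After op 1 (add_cursor(3)): buffer="hxxjlvk" (len 7), cursors c1@0 c4@3 c2@4 c3@7, authorship .......
After op 2 (delete): buffer="hxlv" (len 4), cursors c1@0 c2@2 c4@2 c3@4, authorship ....
After op 3 (move_right): buffer="hxlv" (len 4), cursors c1@1 c2@3 c4@3 c3@4, authorship ....
After op 4 (move_right): buffer="hxlv" (len 4), cursors c1@2 c2@4 c3@4 c4@4, authorship ....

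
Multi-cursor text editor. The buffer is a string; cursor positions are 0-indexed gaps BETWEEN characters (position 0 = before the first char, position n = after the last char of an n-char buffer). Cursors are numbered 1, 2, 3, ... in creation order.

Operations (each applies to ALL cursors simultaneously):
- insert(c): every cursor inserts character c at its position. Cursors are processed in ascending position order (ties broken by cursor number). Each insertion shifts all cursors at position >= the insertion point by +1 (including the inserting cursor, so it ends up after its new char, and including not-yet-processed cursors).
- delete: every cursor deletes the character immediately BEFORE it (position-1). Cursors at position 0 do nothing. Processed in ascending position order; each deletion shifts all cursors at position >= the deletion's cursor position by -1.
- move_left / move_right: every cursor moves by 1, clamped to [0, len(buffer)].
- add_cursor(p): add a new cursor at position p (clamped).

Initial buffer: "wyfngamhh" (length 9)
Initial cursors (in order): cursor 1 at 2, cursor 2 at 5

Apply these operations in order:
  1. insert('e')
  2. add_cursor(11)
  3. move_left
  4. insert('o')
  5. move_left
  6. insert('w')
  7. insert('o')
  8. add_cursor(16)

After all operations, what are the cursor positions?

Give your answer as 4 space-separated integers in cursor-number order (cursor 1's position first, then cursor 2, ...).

Answer: 4 11 18 16

Derivation:
After op 1 (insert('e')): buffer="wyefngeamhh" (len 11), cursors c1@3 c2@7, authorship ..1...2....
After op 2 (add_cursor(11)): buffer="wyefngeamhh" (len 11), cursors c1@3 c2@7 c3@11, authorship ..1...2....
After op 3 (move_left): buffer="wyefngeamhh" (len 11), cursors c1@2 c2@6 c3@10, authorship ..1...2....
After op 4 (insert('o')): buffer="wyoefngoeamhoh" (len 14), cursors c1@3 c2@8 c3@13, authorship ..11...22...3.
After op 5 (move_left): buffer="wyoefngoeamhoh" (len 14), cursors c1@2 c2@7 c3@12, authorship ..11...22...3.
After op 6 (insert('w')): buffer="wywoefngwoeamhwoh" (len 17), cursors c1@3 c2@9 c3@15, authorship ..111...222...33.
After op 7 (insert('o')): buffer="wywooefngwooeamhwooh" (len 20), cursors c1@4 c2@11 c3@18, authorship ..1111...2222...333.
After op 8 (add_cursor(16)): buffer="wywooefngwooeamhwooh" (len 20), cursors c1@4 c2@11 c4@16 c3@18, authorship ..1111...2222...333.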